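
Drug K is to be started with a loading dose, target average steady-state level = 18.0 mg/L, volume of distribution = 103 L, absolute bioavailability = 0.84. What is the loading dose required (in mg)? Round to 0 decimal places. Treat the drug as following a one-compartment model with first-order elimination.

LD = Css × Vd / F = 18.0 × 103 / 0.84 = 2207 mg

2207 mg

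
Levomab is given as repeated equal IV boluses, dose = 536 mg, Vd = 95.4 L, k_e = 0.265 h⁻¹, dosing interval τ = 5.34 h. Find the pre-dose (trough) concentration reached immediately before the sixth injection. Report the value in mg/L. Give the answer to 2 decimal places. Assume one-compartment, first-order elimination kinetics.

1.80 mg/L

C₀ per dose = Dose / Vd = 536 / 95.4 = 5.618 mg/L
Fraction remaining after one interval: r = e^(−kτ) = e^(−0.2650 × 5.34) = 0.2429
Before dose 6, 5 doses have been given (aged 1τ, 2τ, 3τ, 4τ, 5τ).
C_trough = C₀ × (r + r² + … + r^5) = C₀ × r(1−r^5)/(1−r)
        = 5.618 × 0.2429 × (1 − 0.0008455) / (1 − 0.2429) = 1.801 mg/L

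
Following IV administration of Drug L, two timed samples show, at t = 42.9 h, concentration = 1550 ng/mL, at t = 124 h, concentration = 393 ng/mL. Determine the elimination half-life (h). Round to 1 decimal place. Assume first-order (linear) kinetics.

41.0 h

k = ln(C₁/C₂) / (t₂ − t₁) = ln(1550/393) / (124 − 42.9)
  = 1.372 / 81.10 = 0.01692 h⁻¹
t½ = ln2 / k = 0.693147 / 0.01692 = 40.97 h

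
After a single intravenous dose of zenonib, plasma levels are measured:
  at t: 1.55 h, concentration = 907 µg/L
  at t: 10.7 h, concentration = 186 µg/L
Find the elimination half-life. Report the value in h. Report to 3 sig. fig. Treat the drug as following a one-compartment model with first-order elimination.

k = ln(C₁/C₂) / (t₂ − t₁) = ln(907/186) / (10.7 − 1.55)
  = 1.584 / 9.150 = 0.1731 h⁻¹
t½ = ln2 / k = 0.693147 / 0.1731 = 4.004 h

4.00 h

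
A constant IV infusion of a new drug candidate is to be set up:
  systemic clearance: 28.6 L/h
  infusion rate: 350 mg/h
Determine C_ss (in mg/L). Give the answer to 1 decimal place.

At steady state Css = R₀ / CL = 350 / 28.60 = 12.24 mg/L

12.2 mg/L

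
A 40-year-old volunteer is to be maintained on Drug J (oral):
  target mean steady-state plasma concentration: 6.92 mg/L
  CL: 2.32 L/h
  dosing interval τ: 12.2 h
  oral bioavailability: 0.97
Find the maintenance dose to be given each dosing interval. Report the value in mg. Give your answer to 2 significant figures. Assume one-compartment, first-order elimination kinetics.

At steady state, F × (Dose/τ) = Css × CL.
Dose = Css × CL × τ / F = 6.92 × 2.320 × 12.2 / 0.97 = 201.9 mg

200 mg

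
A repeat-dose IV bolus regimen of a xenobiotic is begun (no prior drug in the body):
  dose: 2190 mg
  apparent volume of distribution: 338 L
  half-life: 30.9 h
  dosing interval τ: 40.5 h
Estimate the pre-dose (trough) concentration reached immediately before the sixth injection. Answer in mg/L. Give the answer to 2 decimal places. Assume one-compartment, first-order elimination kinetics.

4.33 mg/L

C₀ per dose = Dose / Vd = 2190 / 338 = 6.479 mg/L
k = ln2 / t½ = 0.693147 / 30.9 = 0.02243 h⁻¹
Fraction remaining after one interval: r = e^(−kτ) = e^(−0.02243 × 40.5) = 0.4032
Before dose 6, 5 doses have been given (aged 1τ, 2τ, 3τ, 4τ, 5τ).
C_trough = C₀ × (r + r² + … + r^5) = C₀ × r(1−r^5)/(1−r)
        = 6.479 × 0.4032 × (1 − 0.01066) / (1 − 0.4032) = 4.331 mg/L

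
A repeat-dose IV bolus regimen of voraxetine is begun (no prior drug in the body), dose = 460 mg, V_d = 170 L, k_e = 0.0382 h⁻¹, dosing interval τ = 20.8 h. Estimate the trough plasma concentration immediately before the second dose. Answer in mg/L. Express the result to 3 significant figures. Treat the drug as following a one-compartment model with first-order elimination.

C₀ per dose = Dose / Vd = 460 / 170 = 2.706 mg/L
Fraction remaining after one interval: r = e^(−kτ) = e^(−0.03820 × 20.8) = 0.4518
Before dose 2, 1 dose has been given (aged 1τ).
C_trough = C₀ × r = 2.706 × 0.4518 = 1.223 mg/L

1.22 mg/L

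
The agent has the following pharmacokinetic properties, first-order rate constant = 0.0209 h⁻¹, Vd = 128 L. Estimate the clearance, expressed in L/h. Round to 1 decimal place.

CL = k × Vd = 0.0209 × 128 = 2.675 L/h

2.7 L/h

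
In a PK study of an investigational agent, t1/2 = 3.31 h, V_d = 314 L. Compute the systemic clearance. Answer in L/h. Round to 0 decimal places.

66 L/h

k = ln2 / t½ = 0.693147 / 3.31 = 0.2094 h⁻¹
CL = k × Vd = 0.2094 × 314 = 65.75 L/h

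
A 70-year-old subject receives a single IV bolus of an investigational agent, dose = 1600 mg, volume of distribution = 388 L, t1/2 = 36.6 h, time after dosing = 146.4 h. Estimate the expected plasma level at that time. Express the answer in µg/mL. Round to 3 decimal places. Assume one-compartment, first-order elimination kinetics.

0.258 µg/mL

C₀ = Dose / Vd = 1600 / 388 = 4.124 mg/L
k = ln2 / t½ = 0.693147 / 36.6 = 0.01894 h⁻¹
t / t½ = 146.4 / 36.6 = 4 half-lives
C = C₀ × (1/2)^4 = 4.124 × 0.06250 = 0.2578 mg/L
(0.2578 mg/L = 0.2578 µg/mL)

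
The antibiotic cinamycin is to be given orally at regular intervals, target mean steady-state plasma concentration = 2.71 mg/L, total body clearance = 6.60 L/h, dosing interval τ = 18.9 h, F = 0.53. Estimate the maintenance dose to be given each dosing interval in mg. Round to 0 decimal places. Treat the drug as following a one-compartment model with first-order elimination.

At steady state, F × (Dose/τ) = Css × CL.
Dose = Css × CL × τ / F = 2.71 × 6.600 × 18.9 / 0.53 = 637.8 mg

638 mg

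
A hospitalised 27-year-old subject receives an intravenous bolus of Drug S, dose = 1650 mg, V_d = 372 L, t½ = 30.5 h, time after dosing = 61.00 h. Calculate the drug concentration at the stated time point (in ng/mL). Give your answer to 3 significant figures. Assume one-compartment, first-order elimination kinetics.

C₀ = Dose / Vd = 1650 / 372 = 4.435 mg/L
k = ln2 / t½ = 0.693147 / 30.5 = 0.02273 h⁻¹
t / t½ = 61.00 / 30.5 = 2 half-lives
C = C₀ × (1/2)^2 = 4.435 × 0.2500 = 1.109 mg/L
Convert: 1.109 mg/L × 1000 = 1109 ng/mL

1110 ng/mL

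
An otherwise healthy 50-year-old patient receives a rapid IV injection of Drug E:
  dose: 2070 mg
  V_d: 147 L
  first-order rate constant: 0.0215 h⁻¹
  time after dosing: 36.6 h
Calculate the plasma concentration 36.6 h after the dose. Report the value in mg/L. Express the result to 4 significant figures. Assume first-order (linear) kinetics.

6.411 mg/L

C₀ = Dose / Vd = 2070 / 147 = 14.08 mg/L
C = C₀ · e^(−k·t) = 14.08 × e^(−0.02150 × 36.6)
  = 14.08 × 0.4553 = 6.411 mg/L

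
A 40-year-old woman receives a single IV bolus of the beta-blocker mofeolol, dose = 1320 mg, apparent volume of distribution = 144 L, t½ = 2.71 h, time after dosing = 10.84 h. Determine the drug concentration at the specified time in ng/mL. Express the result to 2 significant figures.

570 ng/mL

C₀ = Dose / Vd = 1320 / 144 = 9.167 mg/L
k = ln2 / t½ = 0.693147 / 2.71 = 0.2558 h⁻¹
t / t½ = 10.84 / 2.71 = 4 half-lives
C = C₀ × (1/2)^4 = 9.167 × 0.06250 = 0.5729 mg/L
Convert: 0.5729 mg/L × 1000 = 572.9 ng/mL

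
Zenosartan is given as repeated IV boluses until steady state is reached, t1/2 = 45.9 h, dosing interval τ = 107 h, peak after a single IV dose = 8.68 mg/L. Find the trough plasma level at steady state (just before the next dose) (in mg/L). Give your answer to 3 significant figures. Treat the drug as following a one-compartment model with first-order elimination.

2.15 mg/L

k = ln2 / t½ = 0.693147 / 45.9 = 0.01510 h⁻¹
e^(−kτ) = e^(−0.01510 × 107) = 0.1988
Accumulation ratio R = 1 / (1 − e^(−kτ)) = 1 / (1 − 0.1988) = 1.248
Steady-state trough = C₀ × R × e^(−kτ) = 8.68 × 1.248 × 0.1988 = 2.154 mg/L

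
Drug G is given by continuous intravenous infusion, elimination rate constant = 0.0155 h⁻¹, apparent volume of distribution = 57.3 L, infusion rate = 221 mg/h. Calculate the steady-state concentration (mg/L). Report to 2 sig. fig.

250 mg/L

CL = k × Vd = 0.01550 × 57.3 = 0.8882 L/h
At steady state Css = R₀ / CL = 221 / 0.8882 = 248.8 mg/L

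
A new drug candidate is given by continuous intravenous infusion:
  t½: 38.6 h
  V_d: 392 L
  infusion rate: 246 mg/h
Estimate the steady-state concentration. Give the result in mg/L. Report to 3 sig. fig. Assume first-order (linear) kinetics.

34.9 mg/L

k = ln2 / t½ = 0.693147 / 38.6 = 0.01796 h⁻¹
CL = k × Vd = 0.01796 × 392 = 7.040 L/h
At steady state Css = R₀ / CL = 246 / 7.040 = 34.94 mg/L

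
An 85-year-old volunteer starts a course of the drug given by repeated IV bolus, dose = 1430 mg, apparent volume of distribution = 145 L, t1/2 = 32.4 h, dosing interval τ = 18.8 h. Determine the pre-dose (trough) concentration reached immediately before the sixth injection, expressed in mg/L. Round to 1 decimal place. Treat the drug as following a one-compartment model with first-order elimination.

C₀ per dose = Dose / Vd = 1430 / 145 = 9.862 mg/L
k = ln2 / t½ = 0.693147 / 32.4 = 0.02139 h⁻¹
Fraction remaining after one interval: r = e^(−kτ) = e^(−0.02139 × 18.8) = 0.6689
Before dose 6, 5 doses have been given (aged 1τ, 2τ, 3τ, 4τ, 5τ).
C_trough = C₀ × (r + r² + … + r^5) = C₀ × r(1−r^5)/(1−r)
        = 9.862 × 0.6689 × (1 − 0.1339) / (1 − 0.6689) = 17.26 mg/L

17.3 mg/L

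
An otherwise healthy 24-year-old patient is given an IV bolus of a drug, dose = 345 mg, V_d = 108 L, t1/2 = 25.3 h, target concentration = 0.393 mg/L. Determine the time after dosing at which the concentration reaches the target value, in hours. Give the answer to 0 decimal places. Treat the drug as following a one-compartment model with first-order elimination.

76 h

C₀ = Dose / Vd = 345.0 / 108 = 3.194 mg/L
k = ln2 / t½ = 0.693147 / 25.3 = 0.02740 h⁻¹
t = ln(C₀ / C) / k = ln(3.194 / 0.393) / 0.02740
  = ln(8.127) / 0.02740 = 2.095 / 0.02740 = 76.46 h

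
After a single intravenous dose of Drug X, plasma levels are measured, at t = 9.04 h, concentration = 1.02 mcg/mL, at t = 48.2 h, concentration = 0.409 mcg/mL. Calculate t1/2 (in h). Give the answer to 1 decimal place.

k = ln(C₁/C₂) / (t₂ − t₁) = ln(1.02/0.409) / (48.2 − 9.04)
  = 0.9138 / 39.16 = 0.02334 h⁻¹
t½ = ln2 / k = 0.693147 / 0.02334 = 29.70 h

29.7 h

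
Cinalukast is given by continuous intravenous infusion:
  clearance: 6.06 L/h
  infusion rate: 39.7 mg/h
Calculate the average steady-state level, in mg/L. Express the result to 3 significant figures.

At steady state Css = R₀ / CL = 39.7 / 6.060 = 6.551 mg/L

6.55 mg/L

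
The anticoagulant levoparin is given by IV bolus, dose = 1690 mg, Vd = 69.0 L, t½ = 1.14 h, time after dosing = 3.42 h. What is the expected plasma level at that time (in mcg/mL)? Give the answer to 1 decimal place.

3.1 mcg/mL

C₀ = Dose / Vd = 1690 / 69.0 = 24.49 mg/L
k = ln2 / t½ = 0.693147 / 1.14 = 0.6080 h⁻¹
C = C₀ · e^(−k·t) = 24.49 × e^(−0.6080 × 3.42)
  = 24.49 × 0.1250 = 3.061 mg/L
(3.061 mg/L = 3.061 mcg/mL)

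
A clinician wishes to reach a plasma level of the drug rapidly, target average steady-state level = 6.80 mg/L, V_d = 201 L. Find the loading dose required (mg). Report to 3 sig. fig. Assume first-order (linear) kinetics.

1370 mg

LD = Css × Vd = 6.80 × 201 = 1367 mg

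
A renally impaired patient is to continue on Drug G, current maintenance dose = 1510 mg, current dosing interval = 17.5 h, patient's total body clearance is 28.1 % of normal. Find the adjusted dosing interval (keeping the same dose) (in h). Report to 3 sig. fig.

62.3 h

To keep the same average steady-state level, dosing rate must scale with clearance.
CL ratio = 28.1 / 100 = 0.2810
New interval (same dose) = 17.5 / 0.2810 = 62.28 h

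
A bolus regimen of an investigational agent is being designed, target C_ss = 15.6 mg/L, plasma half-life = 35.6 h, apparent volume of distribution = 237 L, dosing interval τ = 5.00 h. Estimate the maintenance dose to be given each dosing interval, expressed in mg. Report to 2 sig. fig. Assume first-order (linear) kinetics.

360 mg

k = ln2 / t½ = 0.693147 / 35.6 = 0.01947 h⁻¹
CL = k × Vd = 0.01947 × 237 = 4.614 L/h
At steady state, Dose/τ = Css × CL.
Dose = Css × CL × τ = 15.6 × 4.614 × 5.00 = 359.9 mg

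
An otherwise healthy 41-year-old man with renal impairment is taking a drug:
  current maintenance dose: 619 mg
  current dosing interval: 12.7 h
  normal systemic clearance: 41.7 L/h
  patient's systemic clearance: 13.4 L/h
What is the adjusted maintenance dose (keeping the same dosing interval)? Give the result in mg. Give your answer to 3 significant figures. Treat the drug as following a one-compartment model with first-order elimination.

To keep the same average steady-state level, dosing rate must scale with clearance.
CL ratio = 13.4 / 41.7 = 0.3213
New dose (same interval) = 619 × 0.3213 = 198.9 mg

199 mg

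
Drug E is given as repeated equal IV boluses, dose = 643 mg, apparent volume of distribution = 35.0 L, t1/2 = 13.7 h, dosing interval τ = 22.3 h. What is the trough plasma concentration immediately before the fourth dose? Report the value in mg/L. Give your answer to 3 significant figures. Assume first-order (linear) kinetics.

C₀ per dose = Dose / Vd = 643 / 35.0 = 18.37 mg/L
k = ln2 / t½ = 0.693147 / 13.7 = 0.05059 h⁻¹
Fraction remaining after one interval: r = e^(−kτ) = e^(−0.05059 × 22.3) = 0.3236
Before dose 4, 3 doses have been given (aged 1τ, 2τ, 3τ).
C_trough = C₀ × (r + r² + … + r^3) = C₀ × r(1−r^3)/(1−r)
        = 18.37 × 0.3236 × (1 − 0.03389) / (1 − 0.3236) = 8.491 mg/L

8.49 mg/L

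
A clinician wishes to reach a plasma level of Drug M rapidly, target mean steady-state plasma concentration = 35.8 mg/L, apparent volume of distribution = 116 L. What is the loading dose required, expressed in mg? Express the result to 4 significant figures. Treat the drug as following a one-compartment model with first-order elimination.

LD = Css × Vd = 35.8 × 116 = 4153 mg

4153 mg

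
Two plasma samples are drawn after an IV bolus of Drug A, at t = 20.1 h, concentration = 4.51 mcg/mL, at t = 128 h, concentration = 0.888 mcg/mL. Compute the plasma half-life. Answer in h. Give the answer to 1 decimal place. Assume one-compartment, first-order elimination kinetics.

k = ln(C₁/C₂) / (t₂ − t₁) = ln(4.51/0.888) / (128 − 20.1)
  = 1.625 / 107.9 = 0.01506 h⁻¹
t½ = ln2 / k = 0.693147 / 0.01506 = 46.03 h

46.0 h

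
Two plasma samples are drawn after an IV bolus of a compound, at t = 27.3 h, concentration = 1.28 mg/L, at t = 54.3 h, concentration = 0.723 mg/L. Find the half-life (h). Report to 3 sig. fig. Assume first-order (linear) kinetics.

k = ln(C₁/C₂) / (t₂ − t₁) = ln(1.28/0.723) / (54.3 − 27.3)
  = 0.5712 / 27.00 = 0.02116 h⁻¹
t½ = ln2 / k = 0.693147 / 0.02116 = 32.76 h

32.8 h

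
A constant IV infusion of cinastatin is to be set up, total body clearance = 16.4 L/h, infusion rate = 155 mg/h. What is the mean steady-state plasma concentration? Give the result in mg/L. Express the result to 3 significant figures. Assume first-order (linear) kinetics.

9.45 mg/L

At steady state Css = R₀ / CL = 155 / 16.40 = 9.451 mg/L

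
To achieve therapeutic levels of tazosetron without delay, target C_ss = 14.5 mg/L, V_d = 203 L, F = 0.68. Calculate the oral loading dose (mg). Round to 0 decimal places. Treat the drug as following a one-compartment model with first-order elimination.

LD = Css × Vd / F = 14.5 × 203 / 0.68 = 4329 mg

4329 mg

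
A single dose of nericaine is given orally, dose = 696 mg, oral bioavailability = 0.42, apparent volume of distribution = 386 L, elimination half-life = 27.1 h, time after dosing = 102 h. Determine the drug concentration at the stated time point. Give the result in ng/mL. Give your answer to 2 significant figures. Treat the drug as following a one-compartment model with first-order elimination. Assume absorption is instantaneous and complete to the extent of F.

Amount reaching circulation = F × Dose = 0.42 × 696.0 = 292.3 mg
C₀ = F·Dose / Vd = 292.3 / 386 = 0.7573 mg/L
k = ln2 / t½ = 0.693147 / 27.1 = 0.02558 h⁻¹
C = C₀ · e^(−k·t) = 0.7573 × e^(−0.02558 × 102)
  = 0.7573 × 0.07360 = 0.05574 mg/L
Convert: 0.05574 mg/L × 1000 = 55.74 ng/mL

56 ng/mL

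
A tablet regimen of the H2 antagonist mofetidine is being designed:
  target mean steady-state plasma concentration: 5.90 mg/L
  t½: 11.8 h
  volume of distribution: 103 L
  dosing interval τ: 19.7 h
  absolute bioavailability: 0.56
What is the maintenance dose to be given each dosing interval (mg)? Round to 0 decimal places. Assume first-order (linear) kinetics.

1256 mg

k = ln2 / t½ = 0.693147 / 11.8 = 0.05874 h⁻¹
CL = k × Vd = 0.05874 × 103 = 6.050 L/h
At steady state, F × (Dose/τ) = Css × CL.
Dose = Css × CL × τ / F = 5.90 × 6.050 × 19.7 / 0.56 = 1256 mg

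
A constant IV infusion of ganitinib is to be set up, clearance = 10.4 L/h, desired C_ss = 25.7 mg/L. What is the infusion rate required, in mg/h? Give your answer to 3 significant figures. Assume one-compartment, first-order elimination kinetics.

At steady state, infusion rate R₀ = Css × CL = 25.7 × 10.40 = 267.3 mg/h

267 mg/h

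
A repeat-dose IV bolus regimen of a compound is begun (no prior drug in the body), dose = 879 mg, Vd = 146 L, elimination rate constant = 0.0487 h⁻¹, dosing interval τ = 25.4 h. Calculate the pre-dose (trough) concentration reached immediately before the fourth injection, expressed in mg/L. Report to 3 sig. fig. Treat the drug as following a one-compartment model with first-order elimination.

C₀ per dose = Dose / Vd = 879 / 146 = 6.021 mg/L
Fraction remaining after one interval: r = e^(−kτ) = e^(−0.04870 × 25.4) = 0.2903
Before dose 4, 3 doses have been given (aged 1τ, 2τ, 3τ).
C_trough = C₀ × (r + r² + … + r^3) = C₀ × r(1−r^3)/(1−r)
        = 6.021 × 0.2903 × (1 − 0.02446) / (1 − 0.2903) = 2.403 mg/L

2.40 mg/L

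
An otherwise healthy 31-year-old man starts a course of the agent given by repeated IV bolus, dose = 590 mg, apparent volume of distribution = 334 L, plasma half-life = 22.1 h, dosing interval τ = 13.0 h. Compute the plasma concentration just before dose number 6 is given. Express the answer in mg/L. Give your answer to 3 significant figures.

3.05 mg/L

C₀ per dose = Dose / Vd = 590 / 334 = 1.766 mg/L
k = ln2 / t½ = 0.693147 / 22.1 = 0.03136 h⁻¹
Fraction remaining after one interval: r = e^(−kτ) = e^(−0.03136 × 13.0) = 0.6652
Before dose 6, 5 doses have been given (aged 1τ, 2τ, 3τ, 4τ, 5τ).
C_trough = C₀ × (r + r² + … + r^5) = C₀ × r(1−r^5)/(1−r)
        = 1.766 × 0.6652 × (1 − 0.1302) / (1 − 0.6652) = 3.052 mg/L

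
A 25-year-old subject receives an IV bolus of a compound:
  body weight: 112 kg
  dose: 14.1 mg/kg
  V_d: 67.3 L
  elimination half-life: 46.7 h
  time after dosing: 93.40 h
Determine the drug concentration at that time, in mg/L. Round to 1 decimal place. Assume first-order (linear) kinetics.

Total dose = 14.1 × 112 = 1579 mg
C₀ = Dose / Vd = 1579 / 67.3 = 23.46 mg/L
k = ln2 / t½ = 0.693147 / 46.7 = 0.01484 h⁻¹
t / t½ = 93.40 / 46.7 = 2 half-lives
C = C₀ × (1/2)^2 = 23.46 × 0.2500 = 5.865 mg/L

5.9 mg/L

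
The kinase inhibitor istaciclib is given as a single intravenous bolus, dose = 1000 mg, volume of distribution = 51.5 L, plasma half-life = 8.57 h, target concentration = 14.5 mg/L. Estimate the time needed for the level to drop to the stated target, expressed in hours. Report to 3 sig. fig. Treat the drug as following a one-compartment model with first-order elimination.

C₀ = Dose / Vd = 1000 / 51.5 = 19.42 mg/L
k = ln2 / t½ = 0.693147 / 8.57 = 0.08088 h⁻¹
t = ln(C₀ / C) / k = ln(19.42 / 14.5) / 0.08088
  = ln(1.339) / 0.08088 = 0.2919 / 0.08088 = 3.609 h

3.61 h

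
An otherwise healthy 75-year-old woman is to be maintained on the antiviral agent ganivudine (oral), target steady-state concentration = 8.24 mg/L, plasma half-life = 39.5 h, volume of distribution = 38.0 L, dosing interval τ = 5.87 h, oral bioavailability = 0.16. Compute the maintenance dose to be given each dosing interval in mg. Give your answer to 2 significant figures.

200 mg

k = ln2 / t½ = 0.693147 / 39.5 = 0.01755 h⁻¹
CL = k × Vd = 0.01755 × 38.0 = 0.6669 L/h
At steady state, F × (Dose/τ) = Css × CL.
Dose = Css × CL × τ / F = 8.24 × 0.6669 × 5.87 / 0.16 = 201.6 mg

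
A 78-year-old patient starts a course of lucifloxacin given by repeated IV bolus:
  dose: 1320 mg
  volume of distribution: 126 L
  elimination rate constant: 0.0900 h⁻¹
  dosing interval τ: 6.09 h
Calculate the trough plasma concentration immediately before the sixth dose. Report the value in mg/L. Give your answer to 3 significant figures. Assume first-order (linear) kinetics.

13.4 mg/L

C₀ per dose = Dose / Vd = 1320 / 126 = 10.48 mg/L
Fraction remaining after one interval: r = e^(−kτ) = e^(−0.09000 × 6.09) = 0.5780
Before dose 6, 5 doses have been given (aged 1τ, 2τ, 3τ, 4τ, 5τ).
C_trough = C₀ × (r + r² + … + r^5) = C₀ × r(1−r^5)/(1−r)
        = 10.48 × 0.5780 × (1 − 0.06451) / (1 − 0.5780) = 13.43 mg/L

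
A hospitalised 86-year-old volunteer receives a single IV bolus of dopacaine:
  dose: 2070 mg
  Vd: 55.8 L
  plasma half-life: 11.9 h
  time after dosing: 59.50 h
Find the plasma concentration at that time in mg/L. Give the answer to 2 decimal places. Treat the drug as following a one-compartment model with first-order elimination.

1.16 mg/L

C₀ = Dose / Vd = 2070 / 55.8 = 37.10 mg/L
k = ln2 / t½ = 0.693147 / 11.9 = 0.05825 h⁻¹
t / t½ = 59.50 / 11.9 = 5 half-lives
C = C₀ × (1/2)^5 = 37.10 × 0.03125 = 1.159 mg/L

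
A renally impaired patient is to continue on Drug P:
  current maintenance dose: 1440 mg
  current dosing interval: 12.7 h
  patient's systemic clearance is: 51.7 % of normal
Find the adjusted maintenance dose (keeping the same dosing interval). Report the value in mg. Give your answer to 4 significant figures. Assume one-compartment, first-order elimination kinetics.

744.5 mg

To keep the same average steady-state level, dosing rate must scale with clearance.
CL ratio = 51.7 / 100 = 0.5170
New dose (same interval) = 1440 × 0.5170 = 744.5 mg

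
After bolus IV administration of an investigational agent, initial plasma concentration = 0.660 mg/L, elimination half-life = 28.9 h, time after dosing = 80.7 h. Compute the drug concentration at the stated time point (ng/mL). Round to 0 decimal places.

k = ln2 / t½ = 0.693147 / 28.9 = 0.02398 h⁻¹
C = C₀ · e^(−k·t) = 0.6600 × e^(−0.02398 × 80.7)
  = 0.6600 × 0.1444 = 0.09530 mg/L
Convert: 0.09530 mg/L × 1000 = 95.30 ng/mL

95 ng/mL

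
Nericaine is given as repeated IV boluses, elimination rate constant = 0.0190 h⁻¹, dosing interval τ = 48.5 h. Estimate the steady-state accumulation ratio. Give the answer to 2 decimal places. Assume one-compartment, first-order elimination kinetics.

1.66

e^(−kτ) = e^(−0.01900 × 48.5) = 0.3979
Accumulation ratio R = 1 / (1 − e^(−kτ)) = 1 / (1 − 0.3979) = 1.661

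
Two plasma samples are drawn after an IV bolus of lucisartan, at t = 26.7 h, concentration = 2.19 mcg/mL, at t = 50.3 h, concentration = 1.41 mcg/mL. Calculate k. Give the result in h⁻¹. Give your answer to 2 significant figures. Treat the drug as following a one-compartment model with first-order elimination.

0.019 h⁻¹

k = ln(C₁/C₂) / (t₂ − t₁) = ln(2.19/1.41) / (50.3 − 26.7)
  = 0.4403 / 23.60 = 0.01866 h⁻¹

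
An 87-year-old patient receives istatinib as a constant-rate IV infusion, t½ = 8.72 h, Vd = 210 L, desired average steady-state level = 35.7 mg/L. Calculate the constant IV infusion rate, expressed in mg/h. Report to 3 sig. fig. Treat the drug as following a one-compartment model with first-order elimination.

596 mg/h

k = ln2 / t½ = 0.693147 / 8.72 = 0.07949 h⁻¹
CL = k × Vd = 0.07949 × 210 = 16.69 L/h
At steady state, infusion rate R₀ = Css × CL = 35.7 × 16.69 = 595.8 mg/h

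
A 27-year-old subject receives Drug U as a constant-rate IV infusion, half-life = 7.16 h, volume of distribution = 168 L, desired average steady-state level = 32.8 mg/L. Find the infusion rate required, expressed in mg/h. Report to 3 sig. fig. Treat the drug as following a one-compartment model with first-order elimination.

k = ln2 / t½ = 0.693147 / 7.16 = 0.09681 h⁻¹
CL = k × Vd = 0.09681 × 168 = 16.26 L/h
At steady state, infusion rate R₀ = Css × CL = 32.8 × 16.26 = 533.3 mg/h

533 mg/h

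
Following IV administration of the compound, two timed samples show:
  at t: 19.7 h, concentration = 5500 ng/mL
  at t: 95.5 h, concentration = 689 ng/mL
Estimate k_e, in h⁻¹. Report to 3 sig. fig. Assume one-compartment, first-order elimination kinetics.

k = ln(C₁/C₂) / (t₂ − t₁) = ln(5500/689) / (95.5 − 19.7)
  = 2.077 / 75.80 = 0.02740 h⁻¹

0.0274 h⁻¹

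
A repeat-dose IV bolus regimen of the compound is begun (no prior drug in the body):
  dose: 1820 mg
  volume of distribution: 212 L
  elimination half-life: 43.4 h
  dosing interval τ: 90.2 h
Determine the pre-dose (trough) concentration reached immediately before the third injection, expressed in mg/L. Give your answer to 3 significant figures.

C₀ per dose = Dose / Vd = 1820 / 212 = 8.585 mg/L
k = ln2 / t½ = 0.693147 / 43.4 = 0.01597 h⁻¹
Fraction remaining after one interval: r = e^(−kτ) = e^(−0.01597 × 90.2) = 0.2368
Before dose 3, 2 doses have been given (aged 1τ, 2τ).
C_trough = C₀ × (r + r²) = 8.585 × (0.2368 + 0.05607) = 2.514 mg/L

2.51 mg/L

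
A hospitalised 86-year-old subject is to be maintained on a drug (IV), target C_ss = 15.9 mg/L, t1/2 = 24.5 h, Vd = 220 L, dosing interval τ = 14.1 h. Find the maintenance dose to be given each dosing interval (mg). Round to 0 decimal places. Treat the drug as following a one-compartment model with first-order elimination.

1395 mg

k = ln2 / t½ = 0.693147 / 24.5 = 0.02829 h⁻¹
CL = k × Vd = 0.02829 × 220 = 6.224 L/h
At steady state, Dose/τ = Css × CL.
Dose = Css × CL × τ = 15.9 × 6.224 × 14.1 = 1395 mg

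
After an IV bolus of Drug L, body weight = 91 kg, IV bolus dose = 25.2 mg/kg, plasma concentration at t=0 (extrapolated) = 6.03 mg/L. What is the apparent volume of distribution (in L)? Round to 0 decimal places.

Dose = 25.2 × 91 = 2293 mg
Vd = Dose / C₀ = 2293 / 6.03 = 380.3 L

380 L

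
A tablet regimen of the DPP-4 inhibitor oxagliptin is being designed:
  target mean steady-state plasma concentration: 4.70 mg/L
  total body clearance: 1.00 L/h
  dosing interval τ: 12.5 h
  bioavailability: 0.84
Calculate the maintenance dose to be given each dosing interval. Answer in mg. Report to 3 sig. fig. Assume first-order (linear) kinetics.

69.9 mg

At steady state, F × (Dose/τ) = Css × CL.
Dose = Css × CL × τ / F = 4.70 × 1.000 × 12.5 / 0.84 = 69.94 mg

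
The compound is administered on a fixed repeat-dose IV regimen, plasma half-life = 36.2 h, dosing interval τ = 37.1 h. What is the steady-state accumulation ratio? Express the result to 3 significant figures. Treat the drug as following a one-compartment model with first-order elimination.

1.97

k = ln2 / t½ = 0.693147 / 36.2 = 0.01915 h⁻¹
e^(−kτ) = e^(−0.01915 × 37.1) = 0.4914
Accumulation ratio R = 1 / (1 − e^(−kτ)) = 1 / (1 − 0.4914) = 1.966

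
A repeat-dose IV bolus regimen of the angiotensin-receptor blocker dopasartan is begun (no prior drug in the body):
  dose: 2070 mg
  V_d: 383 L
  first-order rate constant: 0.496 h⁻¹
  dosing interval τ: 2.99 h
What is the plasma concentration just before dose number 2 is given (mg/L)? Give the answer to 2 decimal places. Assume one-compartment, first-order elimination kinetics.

1.23 mg/L

C₀ per dose = Dose / Vd = 2070 / 383 = 5.405 mg/L
Fraction remaining after one interval: r = e^(−kτ) = e^(−0.4960 × 2.99) = 0.2269
Before dose 2, 1 dose has been given (aged 1τ).
C_trough = C₀ × r = 5.405 × 0.2269 = 1.226 mg/L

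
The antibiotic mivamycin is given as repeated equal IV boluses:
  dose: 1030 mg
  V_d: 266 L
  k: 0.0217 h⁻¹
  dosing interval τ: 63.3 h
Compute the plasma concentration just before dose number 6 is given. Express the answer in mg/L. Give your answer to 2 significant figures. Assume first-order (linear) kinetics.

C₀ per dose = Dose / Vd = 1030 / 266 = 3.872 mg/L
Fraction remaining after one interval: r = e^(−kτ) = e^(−0.02170 × 63.3) = 0.2532
Before dose 6, 5 doses have been given (aged 1τ, 2τ, 3τ, 4τ, 5τ).
C_trough = C₀ × (r + r² + … + r^5) = C₀ × r(1−r^5)/(1−r)
        = 3.872 × 0.2532 × (1 − 0.001041) / (1 − 0.2532) = 1.311 mg/L

1.3 mg/L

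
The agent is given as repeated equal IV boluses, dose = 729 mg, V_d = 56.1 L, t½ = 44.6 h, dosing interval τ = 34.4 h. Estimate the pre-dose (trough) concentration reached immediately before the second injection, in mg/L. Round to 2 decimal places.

7.61 mg/L

C₀ per dose = Dose / Vd = 729 / 56.1 = 12.99 mg/L
k = ln2 / t½ = 0.693147 / 44.6 = 0.01554 h⁻¹
Fraction remaining after one interval: r = e^(−kτ) = e^(−0.01554 × 34.4) = 0.5859
Before dose 2, 1 dose has been given (aged 1τ).
C_trough = C₀ × r = 12.99 × 0.5859 = 7.611 mg/L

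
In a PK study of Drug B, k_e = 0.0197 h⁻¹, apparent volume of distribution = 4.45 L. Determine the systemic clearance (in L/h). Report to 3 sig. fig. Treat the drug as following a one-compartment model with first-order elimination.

0.0877 L/h

CL = k × Vd = 0.0197 × 4.45 = 0.08767 L/h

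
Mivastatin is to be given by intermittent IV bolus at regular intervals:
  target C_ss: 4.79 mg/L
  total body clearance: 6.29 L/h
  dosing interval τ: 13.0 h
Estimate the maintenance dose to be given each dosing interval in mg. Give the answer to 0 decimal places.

392 mg

At steady state, Dose/τ = Css × CL.
Dose = Css × CL × τ = 4.79 × 6.290 × 13.0 = 391.7 mg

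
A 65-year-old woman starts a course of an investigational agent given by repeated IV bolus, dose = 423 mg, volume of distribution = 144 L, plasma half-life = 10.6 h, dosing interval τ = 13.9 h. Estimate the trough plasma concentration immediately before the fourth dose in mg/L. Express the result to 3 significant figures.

1.85 mg/L

C₀ per dose = Dose / Vd = 423 / 144 = 2.938 mg/L
k = ln2 / t½ = 0.693147 / 10.6 = 0.06539 h⁻¹
Fraction remaining after one interval: r = e^(−kτ) = e^(−0.06539 × 13.9) = 0.4030
Before dose 4, 3 doses have been given (aged 1τ, 2τ, 3τ).
C_trough = C₀ × (r + r² + … + r^3) = C₀ × r(1−r^3)/(1−r)
        = 2.938 × 0.4030 × (1 − 0.06545) / (1 − 0.4030) = 1.853 mg/L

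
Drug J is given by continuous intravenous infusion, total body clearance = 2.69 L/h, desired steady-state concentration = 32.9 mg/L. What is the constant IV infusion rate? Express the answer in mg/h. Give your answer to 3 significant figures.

88.5 mg/h

At steady state, infusion rate R₀ = Css × CL = 32.9 × 2.690 = 88.50 mg/h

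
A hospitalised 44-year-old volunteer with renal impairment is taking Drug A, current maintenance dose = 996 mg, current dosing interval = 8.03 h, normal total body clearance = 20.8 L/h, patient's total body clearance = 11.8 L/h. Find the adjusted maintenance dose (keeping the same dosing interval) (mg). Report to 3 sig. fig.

565 mg

To keep the same average steady-state level, dosing rate must scale with clearance.
CL ratio = 11.8 / 20.8 = 0.5673
New dose (same interval) = 996 × 0.5673 = 565.0 mg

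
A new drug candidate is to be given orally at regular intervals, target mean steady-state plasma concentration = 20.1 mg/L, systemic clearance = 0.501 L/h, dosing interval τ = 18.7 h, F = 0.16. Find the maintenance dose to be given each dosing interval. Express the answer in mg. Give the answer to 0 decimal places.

At steady state, F × (Dose/τ) = Css × CL.
Dose = Css × CL × τ / F = 20.1 × 0.5010 × 18.7 / 0.16 = 1177 mg

1177 mg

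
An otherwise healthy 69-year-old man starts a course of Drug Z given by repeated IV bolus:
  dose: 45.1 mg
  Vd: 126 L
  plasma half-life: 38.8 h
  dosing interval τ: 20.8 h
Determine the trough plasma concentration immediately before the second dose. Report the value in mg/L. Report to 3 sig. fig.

C₀ per dose = Dose / Vd = 45.1 / 126 = 0.3579 mg/L
k = ln2 / t½ = 0.693147 / 38.8 = 0.01786 h⁻¹
Fraction remaining after one interval: r = e^(−kτ) = e^(−0.01786 × 20.8) = 0.6897
Before dose 2, 1 dose has been given (aged 1τ).
C_trough = C₀ × r = 0.3579 × 0.6897 = 0.2468 mg/L

0.247 mg/L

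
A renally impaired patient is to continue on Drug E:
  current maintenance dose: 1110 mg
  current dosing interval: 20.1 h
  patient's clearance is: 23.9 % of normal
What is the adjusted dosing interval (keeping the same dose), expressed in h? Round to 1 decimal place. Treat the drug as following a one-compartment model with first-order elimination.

To keep the same average steady-state level, dosing rate must scale with clearance.
CL ratio = 23.9 / 100 = 0.2390
New interval (same dose) = 20.1 / 0.2390 = 84.10 h

84.1 h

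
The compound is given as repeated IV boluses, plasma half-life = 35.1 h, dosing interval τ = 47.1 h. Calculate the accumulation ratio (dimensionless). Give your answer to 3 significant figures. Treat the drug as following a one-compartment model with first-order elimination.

1.65

k = ln2 / t½ = 0.693147 / 35.1 = 0.01975 h⁻¹
e^(−kτ) = e^(−0.01975 × 47.1) = 0.3945
Accumulation ratio R = 1 / (1 − e^(−kτ)) = 1 / (1 − 0.3945) = 1.652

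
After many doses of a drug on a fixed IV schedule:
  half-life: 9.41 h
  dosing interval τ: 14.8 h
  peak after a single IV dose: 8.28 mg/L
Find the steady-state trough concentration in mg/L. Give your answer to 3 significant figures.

k = ln2 / t½ = 0.693147 / 9.41 = 0.07366 h⁻¹
e^(−kτ) = e^(−0.07366 × 14.8) = 0.3362
Accumulation ratio R = 1 / (1 − e^(−kτ)) = 1 / (1 − 0.3362) = 1.506
Steady-state trough = C₀ × R × e^(−kτ) = 8.28 × 1.506 × 0.3362 = 4.192 mg/L

4.19 mg/L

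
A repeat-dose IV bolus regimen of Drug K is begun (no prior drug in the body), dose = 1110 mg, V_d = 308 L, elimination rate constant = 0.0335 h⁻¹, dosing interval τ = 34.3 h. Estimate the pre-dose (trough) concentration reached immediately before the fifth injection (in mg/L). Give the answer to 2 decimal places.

C₀ per dose = Dose / Vd = 1110 / 308 = 3.604 mg/L
Fraction remaining after one interval: r = e^(−kτ) = e^(−0.03350 × 34.3) = 0.3169
Before dose 5, 4 doses have been given (aged 1τ, 2τ, 3τ, 4τ).
C_trough = C₀ × (r + r² + … + r^4) = C₀ × r(1−r^4)/(1−r)
        = 3.604 × 0.3169 × (1 − 0.01009) / (1 − 0.3169) = 1.655 mg/L

1.66 mg/L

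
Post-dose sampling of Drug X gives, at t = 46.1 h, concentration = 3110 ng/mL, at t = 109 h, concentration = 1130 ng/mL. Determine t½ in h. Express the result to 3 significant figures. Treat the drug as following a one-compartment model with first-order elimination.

43.1 h

k = ln(C₁/C₂) / (t₂ − t₁) = ln(3110/1130) / (109 − 46.1)
  = 1.012 / 62.90 = 0.01609 h⁻¹
t½ = ln2 / k = 0.693147 / 0.01609 = 43.08 h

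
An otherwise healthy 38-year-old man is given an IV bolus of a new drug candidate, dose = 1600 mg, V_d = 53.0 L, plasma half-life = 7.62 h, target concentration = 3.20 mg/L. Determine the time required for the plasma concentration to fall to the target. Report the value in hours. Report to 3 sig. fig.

24.7 h

C₀ = Dose / Vd = 1600 / 53.0 = 30.19 mg/L
k = ln2 / t½ = 0.693147 / 7.62 = 0.09096 h⁻¹
t = ln(C₀ / C) / k = ln(30.19 / 3.20) / 0.09096
  = ln(9.434) / 0.09096 = 2.244 / 0.09096 = 24.67 h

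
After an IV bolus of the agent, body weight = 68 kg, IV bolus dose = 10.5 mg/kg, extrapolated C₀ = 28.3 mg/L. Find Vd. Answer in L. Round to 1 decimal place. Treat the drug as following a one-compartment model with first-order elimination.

25.2 L

Dose = 10.5 × 68 = 714.0 mg
Vd = Dose / C₀ = 714.0 / 28.3 = 25.23 L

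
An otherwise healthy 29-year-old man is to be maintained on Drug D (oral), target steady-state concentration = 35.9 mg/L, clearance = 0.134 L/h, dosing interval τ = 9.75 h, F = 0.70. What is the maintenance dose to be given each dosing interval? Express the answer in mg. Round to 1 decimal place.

At steady state, F × (Dose/τ) = Css × CL.
Dose = Css × CL × τ / F = 35.9 × 0.1340 × 9.75 / 0.70 = 67.00 mg

67.0 mg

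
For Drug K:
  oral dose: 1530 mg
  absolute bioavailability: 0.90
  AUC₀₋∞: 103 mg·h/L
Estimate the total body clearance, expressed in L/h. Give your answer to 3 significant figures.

CL = F·Dose / AUC = 0.90 × 1530 / 103 = 13.37 L/h

13.4 L/h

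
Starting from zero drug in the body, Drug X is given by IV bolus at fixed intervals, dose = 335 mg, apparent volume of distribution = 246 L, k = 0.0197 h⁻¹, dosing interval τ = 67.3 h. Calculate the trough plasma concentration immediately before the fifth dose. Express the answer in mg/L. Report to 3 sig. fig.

0.490 mg/L

C₀ per dose = Dose / Vd = 335 / 246 = 1.362 mg/L
Fraction remaining after one interval: r = e^(−kτ) = e^(−0.01970 × 67.3) = 0.2656
Before dose 5, 4 doses have been given (aged 1τ, 2τ, 3τ, 4τ).
C_trough = C₀ × (r + r² + … + r^4) = C₀ × r(1−r^4)/(1−r)
        = 1.362 × 0.2656 × (1 − 0.004976) / (1 − 0.2656) = 0.4901 mg/L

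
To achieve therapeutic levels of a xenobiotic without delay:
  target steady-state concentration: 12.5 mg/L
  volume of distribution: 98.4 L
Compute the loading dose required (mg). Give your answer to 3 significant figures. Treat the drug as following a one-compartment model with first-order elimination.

1230 mg

LD = Css × Vd = 12.5 × 98.4 = 1230 mg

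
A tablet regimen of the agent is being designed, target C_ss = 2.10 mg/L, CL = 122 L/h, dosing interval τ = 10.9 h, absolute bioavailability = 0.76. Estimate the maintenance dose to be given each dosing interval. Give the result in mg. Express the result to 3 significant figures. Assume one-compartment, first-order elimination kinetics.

At steady state, F × (Dose/τ) = Css × CL.
Dose = Css × CL × τ / F = 2.10 × 122.0 × 10.9 / 0.76 = 3674 mg

3670 mg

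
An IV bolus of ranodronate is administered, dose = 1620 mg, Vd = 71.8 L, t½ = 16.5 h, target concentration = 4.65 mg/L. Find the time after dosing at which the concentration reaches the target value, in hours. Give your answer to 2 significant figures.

C₀ = Dose / Vd = 1620 / 71.8 = 22.56 mg/L
k = ln2 / t½ = 0.693147 / 16.5 = 0.04201 h⁻¹
t = ln(C₀ / C) / k = ln(22.56 / 4.65) / 0.04201
  = ln(4.852) / 0.04201 = 1.579 / 0.04201 = 37.59 h

38 h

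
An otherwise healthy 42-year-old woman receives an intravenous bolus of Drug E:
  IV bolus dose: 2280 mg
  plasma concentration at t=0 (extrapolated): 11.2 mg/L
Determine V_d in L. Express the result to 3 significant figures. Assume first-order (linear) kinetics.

204 L

Vd = Dose / C₀ = 2280 / 11.2 = 203.6 L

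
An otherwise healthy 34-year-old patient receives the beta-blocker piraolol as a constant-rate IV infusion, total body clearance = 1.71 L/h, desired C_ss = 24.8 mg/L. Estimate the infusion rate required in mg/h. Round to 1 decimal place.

42.4 mg/h

At steady state, infusion rate R₀ = Css × CL = 24.8 × 1.710 = 42.41 mg/h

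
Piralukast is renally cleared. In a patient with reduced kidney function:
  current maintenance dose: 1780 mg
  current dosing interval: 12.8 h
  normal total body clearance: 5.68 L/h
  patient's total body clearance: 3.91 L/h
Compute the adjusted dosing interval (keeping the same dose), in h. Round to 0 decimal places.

19 h

To keep the same average steady-state level, dosing rate must scale with clearance.
CL ratio = 3.91 / 5.68 = 0.6884
New interval (same dose) = 12.8 / 0.6884 = 18.59 h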